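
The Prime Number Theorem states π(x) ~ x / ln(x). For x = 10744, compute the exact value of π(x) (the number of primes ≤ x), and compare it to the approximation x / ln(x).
π(10744) = 1310;  x/ln(x) ≈ 1157.50;  relative error ≈ 11.64%.

Directly count primes up to 10744: π(10744) = 1310. The PNT approximation gives 10744/ln(10744) ≈ 10744/9.28210 ≈ 1157.50. Relative error (π(x) − x/ln(x)) / π(x) ≈ 11.64%; the approximation is known to undercount slightly (Li(x) is a better estimate).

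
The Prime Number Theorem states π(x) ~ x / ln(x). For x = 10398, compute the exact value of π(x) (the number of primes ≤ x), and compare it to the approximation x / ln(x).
π(10398) = 1273;  x/ln(x) ≈ 1124.18;  relative error ≈ 11.69%.

Directly count primes up to 10398: π(10398) = 1273. The PNT approximation gives 10398/ln(10398) ≈ 10398/9.24937 ≈ 1124.18. Relative error (π(x) − x/ln(x)) / π(x) ≈ 11.69%; the approximation is known to undercount slightly (Li(x) is a better estimate).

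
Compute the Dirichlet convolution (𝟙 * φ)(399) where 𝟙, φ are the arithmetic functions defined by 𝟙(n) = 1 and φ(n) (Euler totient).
(𝟙 * φ)(399) = 399

Divisors of 399: [1, 3, 7, 19, 21, 57, 133, 399]. For each d | 399:
  d = 1: 𝟙(1) · φ(399/1) = 1 · 216 = 216
  d = 3: 𝟙(3) · φ(399/3) = 1 · 108 = 108
  d = 7: 𝟙(7) · φ(399/7) = 1 · 36 = 36
  d = 19: 𝟙(19) · φ(399/19) = 1 · 12 = 12
  d = 21: 𝟙(21) · φ(399/21) = 1 · 18 = 18
  d = 57: 𝟙(57) · φ(399/57) = 1 · 6 = 6
  d = 133: 𝟙(133) · φ(399/133) = 1 · 2 = 2
  d = 399: 𝟙(399) · φ(399/399) = 1 · 1 = 1
Summing: (𝟙 * φ)(399) = 216 + 108 + 36 + 12 + 18 + 6 + 2 + 1 = 399.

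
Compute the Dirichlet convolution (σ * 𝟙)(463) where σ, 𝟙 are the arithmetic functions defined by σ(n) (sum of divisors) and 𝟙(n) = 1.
(σ * 𝟙)(463) = 465

Divisors of 463: [1, 463]. For each d | 463:
  d = 1: σ(1) · 𝟙(463/1) = 1 · 1 = 1
  d = 463: σ(463) · 𝟙(463/463) = 464 · 1 = 464
Summing: (σ * 𝟙)(463) = 1 + 464 = 465.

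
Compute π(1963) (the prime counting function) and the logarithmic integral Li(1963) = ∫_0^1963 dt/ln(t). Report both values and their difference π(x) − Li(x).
π(1963) = 297;  Li(1963) ≈ 309.94;  π(x) − Li(x) ≈ -12.94.

Direct count of primes ≤ 1963 gives π(1963) = 297. Numerical evaluation of the logarithmic integral gives Li(1963) ≈ 309.94. The difference π(x) − Li(x) ≈ -12.94 is typically negative for small/moderate x (Li(x) overestimates), though Littlewood's theorem shows this sign changes infinitely often.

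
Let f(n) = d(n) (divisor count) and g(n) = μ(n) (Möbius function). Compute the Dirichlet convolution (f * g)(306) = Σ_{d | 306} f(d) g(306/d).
(d * μ)(306) = 1

Divisors of 306: [1, 2, 3, 6, 9, 17, 18, 34, 51, 102, 153, 306]. For each d | 306:
  d = 1: d(1) · μ(306/1) = 1 · 0 = 0
  d = 2: d(2) · μ(306/2) = 2 · 0 = 0
  d = 3: d(3) · μ(306/3) = 2 · -1 = -2
  d = 6: d(6) · μ(306/6) = 4 · 1 = 4
  d = 9: d(9) · μ(306/9) = 3 · 1 = 3
  d = 17: d(17) · μ(306/17) = 2 · 0 = 0
  d = 18: d(18) · μ(306/18) = 6 · -1 = -6
  d = 34: d(34) · μ(306/34) = 4 · 0 = 0
  d = 51: d(51) · μ(306/51) = 4 · 1 = 4
  d = 102: d(102) · μ(306/102) = 8 · -1 = -8
  d = 153: d(153) · μ(306/153) = 6 · -1 = -6
  d = 306: d(306) · μ(306/306) = 12 · 1 = 12
Summing: (d * μ)(306) = 0 + 0 + -2 + 4 + 3 + 0 + -6 + 0 + 4 + -8 + -6 + 12 = 1.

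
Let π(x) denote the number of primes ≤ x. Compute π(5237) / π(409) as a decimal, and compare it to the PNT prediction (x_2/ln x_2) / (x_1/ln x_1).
π(5237)/π(409) = 697/80 ≈ 8.7125;  PNT prediction ≈ 8.9919.

π(409) = 80 and π(5237) = 697, so π(5237)/π(409) ≈ 8.7125. The PNT-predicted ratio is (5237/ln(5237)) / (409/ln(409)) ≈ 8.9919. The two agree to within a few percent, as expected.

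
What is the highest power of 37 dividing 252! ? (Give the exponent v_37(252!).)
v_37(252!) = 6

Legendre's formula: v_p(n!) = Σ_{k ≥ 1} ⌊n / p^k⌋. For p = 37, n = 252, the terms are:
  ⌊252/37^1⌋ = ⌊252/37⌋ = 6
(the next term ⌊252/37^2⌋ = 0, terminating the sum). Summing: v_37(252!) = 6 = 6.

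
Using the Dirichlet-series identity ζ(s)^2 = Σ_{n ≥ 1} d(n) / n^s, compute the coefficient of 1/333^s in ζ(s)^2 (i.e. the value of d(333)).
d(333) = 6

ζ(s)^2 = (Σ 1/m^s)(Σ 1/k^s). The coefficient of 1/n^s in the product is the number of ordered pairs (m, k) with mk = n, which equals d(n). For n = 333, divisors are [1, 3, 9, 37, 111, 333], so d(333) = 6.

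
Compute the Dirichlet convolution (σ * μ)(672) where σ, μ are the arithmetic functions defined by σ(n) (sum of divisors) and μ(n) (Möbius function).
(σ * μ)(672) = 672

Divisors of 672: [1, 2, 3, 4, 6, 7, 8, 12, 14, 16, 21, 24, 28, 32, 42, 48, 56, 84, 96, 112, 168, 224, 336, 672]. For each d | 672:
  d = 1: σ(1) · μ(672/1) = 1 · 0 = 0
  d = 2: σ(2) · μ(672/2) = 3 · 0 = 0
  d = 3: σ(3) · μ(672/3) = 4 · 0 = 0
  d = 4: σ(4) · μ(672/4) = 7 · 0 = 0
  d = 6: σ(6) · μ(672/6) = 12 · 0 = 0
  d = 7: σ(7) · μ(672/7) = 8 · 0 = 0
  d = 8: σ(8) · μ(672/8) = 15 · 0 = 0
  d = 12: σ(12) · μ(672/12) = 28 · 0 = 0
  d = 14: σ(14) · μ(672/14) = 24 · 0 = 0
  d = 16: σ(16) · μ(672/16) = 31 · -1 = -31
  d = 21: σ(21) · μ(672/21) = 32 · 0 = 0
  d = 24: σ(24) · μ(672/24) = 60 · 0 = 0
  d = 28: σ(28) · μ(672/28) = 56 · 0 = 0
  d = 32: σ(32) · μ(672/32) = 63 · 1 = 63
  d = 42: σ(42) · μ(672/42) = 96 · 0 = 0
  d = 48: σ(48) · μ(672/48) = 124 · 1 = 124
  d = 56: σ(56) · μ(672/56) = 120 · 0 = 0
  d = 84: σ(84) · μ(672/84) = 224 · 0 = 0
  d = 96: σ(96) · μ(672/96) = 252 · -1 = -252
  d = 112: σ(112) · μ(672/112) = 248 · 1 = 248
  d = 168: σ(168) · μ(672/168) = 480 · 0 = 0
  d = 224: σ(224) · μ(672/224) = 504 · -1 = -504
  d = 336: σ(336) · μ(672/336) = 992 · -1 = -992
  d = 672: σ(672) · μ(672/672) = 2016 · 1 = 2016
Summing: (σ * μ)(672) = 0 + 0 + 0 + 0 + 0 + 0 + 0 + 0 + 0 + -31 + 0 + 0 + 0 + 63 + 0 + 124 + 0 + 0 + -252 + 248 + 0 + -504 + -992 + 2016 = 672.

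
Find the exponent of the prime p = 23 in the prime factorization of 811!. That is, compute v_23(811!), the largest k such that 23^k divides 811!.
v_23(811!) = 36

Legendre's formula: v_p(n!) = Σ_{k ≥ 1} ⌊n / p^k⌋. For p = 23, n = 811, the terms are:
  ⌊811/23^1⌋ = ⌊811/23⌋ = 35
  ⌊811/23^2⌋ = ⌊811/529⌋ = 1
(the next term ⌊811/23^3⌋ = 0, terminating the sum). Summing: v_23(811!) = 35 + 1 = 36.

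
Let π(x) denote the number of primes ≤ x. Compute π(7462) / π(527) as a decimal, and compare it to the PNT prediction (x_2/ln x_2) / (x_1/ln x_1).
π(7462)/π(527) = 945/99 ≈ 9.5455;  PNT prediction ≈ 9.9511.

π(527) = 99 and π(7462) = 945, so π(7462)/π(527) ≈ 9.5455. The PNT-predicted ratio is (7462/ln(7462)) / (527/ln(527)) ≈ 9.9511. The two agree to within a few percent, as expected.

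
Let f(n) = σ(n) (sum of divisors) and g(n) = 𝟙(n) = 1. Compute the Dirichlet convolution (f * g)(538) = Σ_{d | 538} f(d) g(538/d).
(σ * 𝟙)(538) = 1084

Divisors of 538: [1, 2, 269, 538]. For each d | 538:
  d = 1: σ(1) · 𝟙(538/1) = 1 · 1 = 1
  d = 2: σ(2) · 𝟙(538/2) = 3 · 1 = 3
  d = 269: σ(269) · 𝟙(538/269) = 270 · 1 = 270
  d = 538: σ(538) · 𝟙(538/538) = 810 · 1 = 810
Summing: (σ * 𝟙)(538) = 1 + 3 + 270 + 810 = 1084.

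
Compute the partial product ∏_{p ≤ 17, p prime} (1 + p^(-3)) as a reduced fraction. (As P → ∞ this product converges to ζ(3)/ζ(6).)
∏ = 163156871808/138140663375

The primes p ≤ 17 are [2, 3, 5, 7, 11, 13, 17]. For each, (1 + 1/p^3) = (p^3 + 1)/p^3. Multiplying these fractions over p ∈ [2, 3, 5, 7, 11, 13, 17] gives 163156871808/138140663375. (In the limit P → ∞ this tends to ζ(3)/ζ(6).)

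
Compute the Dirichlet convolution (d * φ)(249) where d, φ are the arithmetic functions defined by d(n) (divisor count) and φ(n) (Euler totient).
(d * φ)(249) = 336

Divisors of 249: [1, 3, 83, 249]. For each d | 249:
  d = 1: d(1) · φ(249/1) = 1 · 164 = 164
  d = 3: d(3) · φ(249/3) = 2 · 82 = 164
  d = 83: d(83) · φ(249/83) = 2 · 2 = 4
  d = 249: d(249) · φ(249/249) = 4 · 1 = 4
Summing: (d * φ)(249) = 164 + 164 + 4 + 4 = 336.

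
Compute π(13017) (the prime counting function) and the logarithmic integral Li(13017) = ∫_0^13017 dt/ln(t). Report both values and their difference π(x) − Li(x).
π(13017) = 1551;  Li(13017) ≈ 1568.90;  π(x) − Li(x) ≈ -17.90.

Direct count of primes ≤ 13017 gives π(13017) = 1551. Numerical evaluation of the logarithmic integral gives Li(13017) ≈ 1568.90. The difference π(x) − Li(x) ≈ -17.90 is typically negative for small/moderate x (Li(x) overestimates), though Littlewood's theorem shows this sign changes infinitely often.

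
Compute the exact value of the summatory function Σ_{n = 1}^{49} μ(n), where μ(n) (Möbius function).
Σ_{n ≤ 49} μ(n) = -3

Compute μ(n) for each 1 ≤ n ≤ 49: μ(1) = 1, μ(2) = -1, μ(3) = -1, μ(4) = 0, μ(5) = -1, μ(6) = 1, μ(7) = -1, μ(8) = 0, μ(9) = 0, μ(10) = 1, μ(11) = -1, μ(12) = 0, μ(13) = -1, μ(14) = 1, μ(15) = 1, μ(16) = 0, μ(17) = -1, μ(18) = 0, μ(19) = -1, μ(20) = 0, μ(21) = 1, μ(22) = 1, μ(23) = -1, μ(24) = 0, μ(25) = 0, μ(26) = 1, μ(27) = 0, μ(28) = 0, μ(29) = -1, μ(30) = -1, μ(31) = -1, μ(32) = 0, μ(33) = 1, μ(34) = 1, μ(35) = 1, μ(36) = 0, μ(37) = -1, μ(38) = 1, μ(39) = 1, μ(40) = 0, μ(41) = -1, μ(42) = -1, μ(43) = -1, μ(44) = 0, μ(45) = 0, μ(46) = 1, μ(47) = -1, μ(48) = 0, μ(49) = 0. Summing all 49 values: -3. (Mertens function M(x) = Σ_{n ≤ x} μ(n); on average M(x) should be small (PNT ⟺ M(x) = o(x)).)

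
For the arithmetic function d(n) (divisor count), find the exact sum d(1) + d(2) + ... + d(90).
Σ_{n ≤ 90} d(n) = 425

Compute d(n) for each 1 ≤ n ≤ 90: d(1) = 1, d(2) = 2, d(3) = 2, d(4) = 3, d(5) = 2, d(6) = 4, d(7) = 2, d(8) = 4, d(9) = 3, d(10) = 4, d(11) = 2, d(12) = 6, d(13) = 2, d(14) = 4, d(15) = 4, d(16) = 5, d(17) = 2, d(18) = 6, d(19) = 2, d(20) = 6, d(21) = 4, d(22) = 4, d(23) = 2, d(24) = 8, d(25) = 3, d(26) = 4, d(27) = 4, d(28) = 6, d(29) = 2, d(30) = 8, d(31) = 2, d(32) = 6, d(33) = 4, d(34) = 4, d(35) = 4, d(36) = 9, d(37) = 2, d(38) = 4, d(39) = 4, d(40) = 8, d(41) = 2, d(42) = 8, d(43) = 2, d(44) = 6, d(45) = 6, d(46) = 4, d(47) = 2, d(48) = 10, d(49) = 3, d(50) = 6, d(51) = 4, d(52) = 6, d(53) = 2, d(54) = 8, d(55) = 4, d(56) = 8, d(57) = 4, d(58) = 4, d(59) = 2, d(60) = 12, d(61) = 2, d(62) = 4, d(63) = 6, d(64) = 7, d(65) = 4, d(66) = 8, d(67) = 2, d(68) = 6, d(69) = 4, d(70) = 8, d(71) = 2, d(72) = 12, d(73) = 2, d(74) = 4, d(75) = 6, d(76) = 6, d(77) = 4, d(78) = 8, d(79) = 2, d(80) = 10, d(81) = 5, d(82) = 4, d(83) = 2, d(84) = 12, d(85) = 4, d(86) = 4, d(87) = 4, d(88) = 8, d(89) = 2, d(90) = 12. Summing all 90 values: 425. (Dirichlet's divisor formula: Σ_{n ≤ x} d(n) = x ln(x) + (2γ − 1) x + O(√x). For x = 90, the asymptotic estimate is ≈ 418.88.)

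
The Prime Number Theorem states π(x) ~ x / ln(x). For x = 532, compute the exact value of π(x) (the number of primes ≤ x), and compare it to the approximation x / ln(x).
π(532) = 99;  x/ln(x) ≈ 84.76;  relative error ≈ 14.39%.

Directly count primes up to 532: π(532) = 99. The PNT approximation gives 532/ln(532) ≈ 532/6.27664 ≈ 84.76. Relative error (π(x) − x/ln(x)) / π(x) ≈ 14.39%; the approximation is known to undercount slightly (Li(x) is a better estimate).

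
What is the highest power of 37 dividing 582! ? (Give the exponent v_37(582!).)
v_37(582!) = 15

Legendre's formula: v_p(n!) = Σ_{k ≥ 1} ⌊n / p^k⌋. For p = 37, n = 582, the terms are:
  ⌊582/37^1⌋ = ⌊582/37⌋ = 15
(the next term ⌊582/37^2⌋ = 0, terminating the sum). Summing: v_37(582!) = 15 = 15.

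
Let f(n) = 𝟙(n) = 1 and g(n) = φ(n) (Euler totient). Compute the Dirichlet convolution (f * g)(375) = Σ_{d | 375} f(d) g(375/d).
(𝟙 * φ)(375) = 375

Divisors of 375: [1, 3, 5, 15, 25, 75, 125, 375]. For each d | 375:
  d = 1: 𝟙(1) · φ(375/1) = 1 · 200 = 200
  d = 3: 𝟙(3) · φ(375/3) = 1 · 100 = 100
  d = 5: 𝟙(5) · φ(375/5) = 1 · 40 = 40
  d = 15: 𝟙(15) · φ(375/15) = 1 · 20 = 20
  d = 25: 𝟙(25) · φ(375/25) = 1 · 8 = 8
  d = 75: 𝟙(75) · φ(375/75) = 1 · 4 = 4
  d = 125: 𝟙(125) · φ(375/125) = 1 · 2 = 2
  d = 375: 𝟙(375) · φ(375/375) = 1 · 1 = 1
Summing: (𝟙 * φ)(375) = 200 + 100 + 40 + 20 + 8 + 4 + 2 + 1 = 375.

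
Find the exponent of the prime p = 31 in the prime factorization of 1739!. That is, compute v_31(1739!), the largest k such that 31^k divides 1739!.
v_31(1739!) = 57

Legendre's formula: v_p(n!) = Σ_{k ≥ 1} ⌊n / p^k⌋. For p = 31, n = 1739, the terms are:
  ⌊1739/31^1⌋ = ⌊1739/31⌋ = 56
  ⌊1739/31^2⌋ = ⌊1739/961⌋ = 1
(the next term ⌊1739/31^3⌋ = 0, terminating the sum). Summing: v_31(1739!) = 56 + 1 = 57.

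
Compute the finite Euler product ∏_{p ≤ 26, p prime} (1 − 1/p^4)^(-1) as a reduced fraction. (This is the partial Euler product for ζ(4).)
∏ = 179711034607426083154393/166042662475294310400000

The primes p ≤ 26 are [2, 3, 5, 7, 11, 13, 17, 19, 23]. For each prime, (1 − 1/p^4)^(-1) = p^4 / (p^4 − 1). The product is (1 − 1/2^4)^(-1), (1 − 1/3^4)^(-1), (1 − 1/5^4)^(-1), (1 − 1/7^4)^(-1), (1 − 1/11^4)^(-1), (1 − 1/13^4)^(-1), (1 − 1/17^4)^(-1), (1 − 1/19^4)^(-1), (1 − 1/23^4)^(-1) = ∏ p^4 / (p^4 − 1) = 179711034607426083154393/166042662475294310400000.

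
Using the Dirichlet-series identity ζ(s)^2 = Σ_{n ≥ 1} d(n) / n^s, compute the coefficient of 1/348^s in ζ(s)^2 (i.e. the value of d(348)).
d(348) = 12

ζ(s)^2 = (Σ 1/m^s)(Σ 1/k^s). The coefficient of 1/n^s in the product is the number of ordered pairs (m, k) with mk = n, which equals d(n). For n = 348, divisors are [1, 2, 3, 4, 6, 12, 29, 58, 87, 116, 174, 348], so d(348) = 12.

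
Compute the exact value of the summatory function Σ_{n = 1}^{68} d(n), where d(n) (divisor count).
Σ_{n ≤ 68} d(n) = 300

Compute d(n) for each 1 ≤ n ≤ 68: d(1) = 1, d(2) = 2, d(3) = 2, d(4) = 3, d(5) = 2, d(6) = 4, d(7) = 2, d(8) = 4, d(9) = 3, d(10) = 4, d(11) = 2, d(12) = 6, d(13) = 2, d(14) = 4, d(15) = 4, d(16) = 5, d(17) = 2, d(18) = 6, d(19) = 2, d(20) = 6, d(21) = 4, d(22) = 4, d(23) = 2, d(24) = 8, d(25) = 3, d(26) = 4, d(27) = 4, d(28) = 6, d(29) = 2, d(30) = 8, d(31) = 2, d(32) = 6, d(33) = 4, d(34) = 4, d(35) = 4, d(36) = 9, d(37) = 2, d(38) = 4, d(39) = 4, d(40) = 8, d(41) = 2, d(42) = 8, d(43) = 2, d(44) = 6, d(45) = 6, d(46) = 4, d(47) = 2, d(48) = 10, d(49) = 3, d(50) = 6, d(51) = 4, d(52) = 6, d(53) = 2, d(54) = 8, d(55) = 4, d(56) = 8, d(57) = 4, d(58) = 4, d(59) = 2, d(60) = 12, d(61) = 2, d(62) = 4, d(63) = 6, d(64) = 7, d(65) = 4, d(66) = 8, d(67) = 2, d(68) = 6. Summing all 68 values: 300. (Dirichlet's divisor formula: Σ_{n ≤ x} d(n) = x ln(x) + (2γ − 1) x + O(√x). For x = 68, the asymptotic estimate is ≈ 297.43.)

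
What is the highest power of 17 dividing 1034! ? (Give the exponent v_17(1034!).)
v_17(1034!) = 63

Legendre's formula: v_p(n!) = Σ_{k ≥ 1} ⌊n / p^k⌋. For p = 17, n = 1034, the terms are:
  ⌊1034/17^1⌋ = ⌊1034/17⌋ = 60
  ⌊1034/17^2⌋ = ⌊1034/289⌋ = 3
(the next term ⌊1034/17^3⌋ = 0, terminating the sum). Summing: v_17(1034!) = 60 + 3 = 63.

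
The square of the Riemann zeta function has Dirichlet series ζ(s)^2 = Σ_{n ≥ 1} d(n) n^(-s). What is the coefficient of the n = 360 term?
d(360) = 24

ζ(s)^2 = (Σ 1/m^s)(Σ 1/k^s). The coefficient of 1/n^s in the product is the number of ordered pairs (m, k) with mk = n, which equals d(n). For n = 360, divisors are [1, 2, 3, 4, 5, 6, 8, 9, 10, 12, 15, 18, 20, 24, 30, 36, 40, 45, 60, 72, 90, 120, 180, 360], so d(360) = 24.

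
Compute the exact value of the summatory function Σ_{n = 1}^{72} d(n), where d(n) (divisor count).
Σ_{n ≤ 72} d(n) = 326

Compute d(n) for each 1 ≤ n ≤ 72: d(1) = 1, d(2) = 2, d(3) = 2, d(4) = 3, d(5) = 2, d(6) = 4, d(7) = 2, d(8) = 4, d(9) = 3, d(10) = 4, d(11) = 2, d(12) = 6, d(13) = 2, d(14) = 4, d(15) = 4, d(16) = 5, d(17) = 2, d(18) = 6, d(19) = 2, d(20) = 6, d(21) = 4, d(22) = 4, d(23) = 2, d(24) = 8, d(25) = 3, d(26) = 4, d(27) = 4, d(28) = 6, d(29) = 2, d(30) = 8, d(31) = 2, d(32) = 6, d(33) = 4, d(34) = 4, d(35) = 4, d(36) = 9, d(37) = 2, d(38) = 4, d(39) = 4, d(40) = 8, d(41) = 2, d(42) = 8, d(43) = 2, d(44) = 6, d(45) = 6, d(46) = 4, d(47) = 2, d(48) = 10, d(49) = 3, d(50) = 6, d(51) = 4, d(52) = 6, d(53) = 2, d(54) = 8, d(55) = 4, d(56) = 8, d(57) = 4, d(58) = 4, d(59) = 2, d(60) = 12, d(61) = 2, d(62) = 4, d(63) = 6, d(64) = 7, d(65) = 4, d(66) = 8, d(67) = 2, d(68) = 6, d(69) = 4, d(70) = 8, d(71) = 2, d(72) = 12. Summing all 72 values: 326. (Dirichlet's divisor formula: Σ_{n ≤ x} d(n) = x ln(x) + (2γ − 1) x + O(√x). For x = 72, the asymptotic estimate is ≈ 319.04.)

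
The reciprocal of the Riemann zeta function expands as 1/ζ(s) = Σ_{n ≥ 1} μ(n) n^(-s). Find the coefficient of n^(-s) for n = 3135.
μ(3135) = 1

Factor n = 3135 = 3 · 5 · 11 · 19. μ(n) = 0 if any exponent ≥ 2 (not squarefree); otherwise μ(n) = (−1)^{ω(n)} where ω(n) is the number of distinct prime factors. Applying: μ(3135) = 1.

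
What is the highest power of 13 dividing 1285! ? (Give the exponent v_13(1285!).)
v_13(1285!) = 105

Legendre's formula: v_p(n!) = Σ_{k ≥ 1} ⌊n / p^k⌋. For p = 13, n = 1285, the terms are:
  ⌊1285/13^1⌋ = ⌊1285/13⌋ = 98
  ⌊1285/13^2⌋ = ⌊1285/169⌋ = 7
(the next term ⌊1285/13^3⌋ = 0, terminating the sum). Summing: v_13(1285!) = 98 + 7 = 105.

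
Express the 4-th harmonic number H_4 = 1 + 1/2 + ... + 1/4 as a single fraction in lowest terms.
H_4 = 25/12

Direct summation: H_4 = 1 + 1/2 + ... + 1/4. The least common denominator is lcm(1, ..., 4) = 12; over this denominator the numerator is 12 + 6 + 4 + 3 = 25, so H_4 = 25/12 (already in lowest terms) ≈ 2.08333. (The PNT-adjacent estimate ln(4) + γ ≈ 1.96351 matches within O(1/n).)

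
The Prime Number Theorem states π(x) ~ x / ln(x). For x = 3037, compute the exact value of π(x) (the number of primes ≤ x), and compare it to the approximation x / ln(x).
π(3037) = 435;  x/ln(x) ≈ 378.74;  relative error ≈ 12.93%.

Directly count primes up to 3037: π(3037) = 435. The PNT approximation gives 3037/ln(3037) ≈ 3037/8.01863 ≈ 378.74. Relative error (π(x) − x/ln(x)) / π(x) ≈ 12.93%; the approximation is known to undercount slightly (Li(x) is a better estimate).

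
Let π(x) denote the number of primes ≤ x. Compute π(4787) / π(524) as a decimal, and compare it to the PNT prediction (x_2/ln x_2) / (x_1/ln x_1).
π(4787)/π(524) = 643/99 ≈ 6.4949;  PNT prediction ≈ 6.7505.

π(524) = 99 and π(4787) = 643, so π(4787)/π(524) ≈ 6.4949. The PNT-predicted ratio is (4787/ln(4787)) / (524/ln(524)) ≈ 6.7505. The two agree to within a few percent, as expected.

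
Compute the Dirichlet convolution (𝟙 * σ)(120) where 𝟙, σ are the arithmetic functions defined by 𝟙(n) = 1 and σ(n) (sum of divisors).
(𝟙 * σ)(120) = 910

Divisors of 120: [1, 2, 3, 4, 5, 6, 8, 10, 12, 15, 20, 24, 30, 40, 60, 120]. For each d | 120:
  d = 1: 𝟙(1) · σ(120/1) = 1 · 360 = 360
  d = 2: 𝟙(2) · σ(120/2) = 1 · 168 = 168
  d = 3: 𝟙(3) · σ(120/3) = 1 · 90 = 90
  d = 4: 𝟙(4) · σ(120/4) = 1 · 72 = 72
  d = 5: 𝟙(5) · σ(120/5) = 1 · 60 = 60
  d = 6: 𝟙(6) · σ(120/6) = 1 · 42 = 42
  d = 8: 𝟙(8) · σ(120/8) = 1 · 24 = 24
  d = 10: 𝟙(10) · σ(120/10) = 1 · 28 = 28
  d = 12: 𝟙(12) · σ(120/12) = 1 · 18 = 18
  d = 15: 𝟙(15) · σ(120/15) = 1 · 15 = 15
  d = 20: 𝟙(20) · σ(120/20) = 1 · 12 = 12
  d = 24: 𝟙(24) · σ(120/24) = 1 · 6 = 6
  d = 30: 𝟙(30) · σ(120/30) = 1 · 7 = 7
  d = 40: 𝟙(40) · σ(120/40) = 1 · 4 = 4
  d = 60: 𝟙(60) · σ(120/60) = 1 · 3 = 3
  d = 120: 𝟙(120) · σ(120/120) = 1 · 1 = 1
Summing: (𝟙 * σ)(120) = 360 + 168 + 90 + 72 + 60 + 42 + 24 + 28 + 18 + 15 + 12 + 6 + 7 + 4 + 3 + 1 = 910.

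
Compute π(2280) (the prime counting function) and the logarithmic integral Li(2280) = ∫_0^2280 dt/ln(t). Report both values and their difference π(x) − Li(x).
π(2280) = 338;  Li(2280) ≈ 351.33;  π(x) − Li(x) ≈ -13.33.

Direct count of primes ≤ 2280 gives π(2280) = 338. Numerical evaluation of the logarithmic integral gives Li(2280) ≈ 351.33. The difference π(x) − Li(x) ≈ -13.33 is typically negative for small/moderate x (Li(x) overestimates), though Littlewood's theorem shows this sign changes infinitely often.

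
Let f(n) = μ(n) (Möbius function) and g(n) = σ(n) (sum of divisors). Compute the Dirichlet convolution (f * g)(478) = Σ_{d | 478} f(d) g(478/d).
(μ * σ)(478) = 478

Divisors of 478: [1, 2, 239, 478]. For each d | 478:
  d = 1: μ(1) · σ(478/1) = 1 · 720 = 720
  d = 2: μ(2) · σ(478/2) = -1 · 240 = -240
  d = 239: μ(239) · σ(478/239) = -1 · 3 = -3
  d = 478: μ(478) · σ(478/478) = 1 · 1 = 1
Summing: (μ * σ)(478) = 720 + -240 + -3 + 1 = 478.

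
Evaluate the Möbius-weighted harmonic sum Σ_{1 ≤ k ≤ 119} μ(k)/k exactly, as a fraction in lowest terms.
Σ μ(k)/k = -57036343158881297864991132838495688289960443/6322010928083521557629041258308732498654937398

Values of μ(k) for 1 ≤ k ≤ 119: μ(1) = 1, μ(2) = -1, μ(3) = -1, μ(5) = -1, μ(6) = 1, μ(7) = -1, μ(10) = 1, μ(11) = -1, μ(13) = -1, μ(14) = 1, μ(15) = 1, μ(17) = -1, μ(19) = -1, μ(21) = 1, μ(22) = 1, μ(23) = -1, μ(26) = 1, μ(29) = -1, μ(30) = -1, μ(31) = -1, μ(33) = 1, μ(34) = 1, μ(35) = 1, μ(37) = -1, μ(38) = 1, μ(39) = 1, μ(41) = -1, μ(42) = -1, μ(43) = -1, μ(46) = 1, μ(47) = -1, μ(51) = 1, μ(53) = -1, μ(55) = 1, μ(57) = 1, μ(58) = 1, μ(59) = -1, μ(61) = -1, μ(62) = 1, μ(65) = 1, μ(66) = -1, μ(67) = -1, μ(69) = 1, μ(70) = -1, μ(71) = -1, μ(73) = -1, μ(74) = 1, μ(77) = 1, μ(78) = -1, μ(79) = -1, μ(82) = 1, μ(83) = -1, μ(85) = 1, μ(86) = 1, μ(87) = 1, μ(89) = -1, μ(91) = 1, μ(93) = 1, μ(94) = 1, μ(95) = 1, μ(97) = -1, μ(101) = -1, μ(102) = -1, μ(103) = -1, μ(105) = -1, μ(106) = 1, μ(107) = -1, μ(109) = -1, μ(110) = -1, μ(111) = 1, μ(113) = -1, μ(114) = -1, μ(115) = 1, μ(118) = 1, μ(119) = 1, with μ = 0 on non-squarefree integers. Summing μ(k)/k for k where μ(k) ≠ 0 gives -57036343158881297864991132838495688289960443/6322010928083521557629041258308732498654937398 ≈ -0.0090. (PNT ⟺ this sum → 0 as n → ∞.)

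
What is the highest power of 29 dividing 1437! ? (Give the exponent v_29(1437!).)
v_29(1437!) = 50

Legendre's formula: v_p(n!) = Σ_{k ≥ 1} ⌊n / p^k⌋. For p = 29, n = 1437, the terms are:
  ⌊1437/29^1⌋ = ⌊1437/29⌋ = 49
  ⌊1437/29^2⌋ = ⌊1437/841⌋ = 1
(the next term ⌊1437/29^3⌋ = 0, terminating the sum). Summing: v_29(1437!) = 49 + 1 = 50.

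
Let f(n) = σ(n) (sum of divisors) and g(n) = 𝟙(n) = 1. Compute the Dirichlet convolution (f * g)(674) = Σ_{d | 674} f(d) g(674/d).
(σ * 𝟙)(674) = 1356

Divisors of 674: [1, 2, 337, 674]. For each d | 674:
  d = 1: σ(1) · 𝟙(674/1) = 1 · 1 = 1
  d = 2: σ(2) · 𝟙(674/2) = 3 · 1 = 3
  d = 337: σ(337) · 𝟙(674/337) = 338 · 1 = 338
  d = 674: σ(674) · 𝟙(674/674) = 1014 · 1 = 1014
Summing: (σ * 𝟙)(674) = 1 + 3 + 338 + 1014 = 1356.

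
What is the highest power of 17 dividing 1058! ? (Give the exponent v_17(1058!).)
v_17(1058!) = 65

Legendre's formula: v_p(n!) = Σ_{k ≥ 1} ⌊n / p^k⌋. For p = 17, n = 1058, the terms are:
  ⌊1058/17^1⌋ = ⌊1058/17⌋ = 62
  ⌊1058/17^2⌋ = ⌊1058/289⌋ = 3
(the next term ⌊1058/17^3⌋ = 0, terminating the sum). Summing: v_17(1058!) = 62 + 3 = 65.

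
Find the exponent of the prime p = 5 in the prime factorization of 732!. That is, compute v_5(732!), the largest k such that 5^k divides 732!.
v_5(732!) = 181

Legendre's formula: v_p(n!) = Σ_{k ≥ 1} ⌊n / p^k⌋. For p = 5, n = 732, the terms are:
  ⌊732/5^1⌋ = ⌊732/5⌋ = 146
  ⌊732/5^2⌋ = ⌊732/25⌋ = 29
  ⌊732/5^3⌋ = ⌊732/125⌋ = 5
  ⌊732/5^4⌋ = ⌊732/625⌋ = 1
(the next term ⌊732/5^5⌋ = 0, terminating the sum). Summing: v_5(732!) = 146 + 29 + 5 + 1 = 181.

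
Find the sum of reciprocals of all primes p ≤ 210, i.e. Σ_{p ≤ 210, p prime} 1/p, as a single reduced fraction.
Σ 1/p = 15202313841027497739047080375538859939135227730139536997746371469607707132833646367/7799922041683461553249199106329813876687996789903550945093032474868511536164700810

π(210) = 46, so the primes ≤ 210 are [2, 3, 5, 7, 11, 13, 17, 19, 23, 29, 31, 37, 41, 43, 47, 53, 59, 61, 67, 71, 73, 79, 83, 89, 97, 101, 103, 107, 109, 113, 127, 131, 137, 139, 149, 151, 157, 163, 167, 173, 179, 181, 191, 193, 197, 199]. Summing 1/p over these primes: 15202313841027497739047080375538859939135227730139536997746371469607707132833646367/7799922041683461553249199106329813876687996789903550945093032474868511536164700810 ≈ 1.9490. Mertens estimate ln ln(210) + 0.2615 ≈ 1.9381.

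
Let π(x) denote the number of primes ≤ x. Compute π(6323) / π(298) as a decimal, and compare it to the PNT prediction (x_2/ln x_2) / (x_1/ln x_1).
π(6323)/π(298) = 823/62 ≈ 13.2742;  PNT prediction ≈ 13.8120.

π(298) = 62 and π(6323) = 823, so π(6323)/π(298) ≈ 13.2742. The PNT-predicted ratio is (6323/ln(6323)) / (298/ln(298)) ≈ 13.8120. The two agree to within a few percent, as expected.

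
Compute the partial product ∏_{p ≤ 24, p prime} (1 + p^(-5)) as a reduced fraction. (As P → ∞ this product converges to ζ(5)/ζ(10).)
∏ = 2612085852729079932096672771072/2521568243390149185231442932125

The primes p ≤ 24 are [2, 3, 5, 7, 11, 13, 17, 19, 23]. For each, (1 + 1/p^5) = (p^5 + 1)/p^5. Multiplying these fractions over p ∈ [2, 3, 5, 7, 11, 13, 17, 19, 23] gives 2612085852729079932096672771072/2521568243390149185231442932125. (In the limit P → ∞ this tends to ζ(5)/ζ(10).)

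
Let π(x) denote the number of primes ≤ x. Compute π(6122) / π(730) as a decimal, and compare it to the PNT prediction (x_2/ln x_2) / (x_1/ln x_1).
π(6122)/π(730) = 798/129 ≈ 6.1860;  PNT prediction ≈ 6.3410.

π(730) = 129 and π(6122) = 798, so π(6122)/π(730) ≈ 6.1860. The PNT-predicted ratio is (6122/ln(6122)) / (730/ln(730)) ≈ 6.3410. The two agree to within a few percent, as expected.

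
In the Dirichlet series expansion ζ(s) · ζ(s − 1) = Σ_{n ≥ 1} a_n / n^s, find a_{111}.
σ(111) = 152

In the product (Σ m^0/m^s)(Σ k / k^s) = Σ (Σ_{d | n} d) / n^s, the coefficient of 1/n^s is σ(n) = Σ_{d | n} d. For n = 111, divisors are [1, 3, 37, 111]; summing: σ(111) = 152.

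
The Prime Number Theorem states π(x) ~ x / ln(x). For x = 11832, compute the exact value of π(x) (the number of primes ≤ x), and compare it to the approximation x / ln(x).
π(11832) = 1419;  x/ln(x) ≈ 1261.60;  relative error ≈ 11.09%.

Directly count primes up to 11832: π(11832) = 1419. The PNT approximation gives 11832/ln(11832) ≈ 11832/9.37856 ≈ 1261.60. Relative error (π(x) − x/ln(x)) / π(x) ≈ 11.09%; the approximation is known to undercount slightly (Li(x) is a better estimate).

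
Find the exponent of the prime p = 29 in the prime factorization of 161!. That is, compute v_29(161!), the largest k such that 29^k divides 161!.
v_29(161!) = 5

Legendre's formula: v_p(n!) = Σ_{k ≥ 1} ⌊n / p^k⌋. For p = 29, n = 161, the terms are:
  ⌊161/29^1⌋ = ⌊161/29⌋ = 5
(the next term ⌊161/29^2⌋ = 0, terminating the sum). Summing: v_29(161!) = 5 = 5.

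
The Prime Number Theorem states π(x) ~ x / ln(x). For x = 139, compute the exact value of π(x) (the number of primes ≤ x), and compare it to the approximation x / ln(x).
π(139) = 34;  x/ln(x) ≈ 28.17;  relative error ≈ 17.15%.

Directly count primes up to 139: π(139) = 34. The PNT approximation gives 139/ln(139) ≈ 139/4.93447 ≈ 28.17. Relative error (π(x) − x/ln(x)) / π(x) ≈ 17.15%; the approximation is known to undercount slightly (Li(x) is a better estimate).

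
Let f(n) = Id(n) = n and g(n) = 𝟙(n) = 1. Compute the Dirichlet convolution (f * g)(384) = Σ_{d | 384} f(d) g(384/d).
(Id * 𝟙)(384) = 1020

Divisors of 384: [1, 2, 3, 4, 6, 8, 12, 16, 24, 32, 48, 64, 96, 128, 192, 384]. For each d | 384:
  d = 1: Id(1) · 𝟙(384/1) = 1 · 1 = 1
  d = 2: Id(2) · 𝟙(384/2) = 2 · 1 = 2
  d = 3: Id(3) · 𝟙(384/3) = 3 · 1 = 3
  d = 4: Id(4) · 𝟙(384/4) = 4 · 1 = 4
  d = 6: Id(6) · 𝟙(384/6) = 6 · 1 = 6
  d = 8: Id(8) · 𝟙(384/8) = 8 · 1 = 8
  d = 12: Id(12) · 𝟙(384/12) = 12 · 1 = 12
  d = 16: Id(16) · 𝟙(384/16) = 16 · 1 = 16
  d = 24: Id(24) · 𝟙(384/24) = 24 · 1 = 24
  d = 32: Id(32) · 𝟙(384/32) = 32 · 1 = 32
  d = 48: Id(48) · 𝟙(384/48) = 48 · 1 = 48
  d = 64: Id(64) · 𝟙(384/64) = 64 · 1 = 64
  d = 96: Id(96) · 𝟙(384/96) = 96 · 1 = 96
  d = 128: Id(128) · 𝟙(384/128) = 128 · 1 = 128
  d = 192: Id(192) · 𝟙(384/192) = 192 · 1 = 192
  d = 384: Id(384) · 𝟙(384/384) = 384 · 1 = 384
Summing: (Id * 𝟙)(384) = 1 + 2 + 3 + 4 + 6 + 8 + 12 + 16 + 24 + 32 + 48 + 64 + 96 + 128 + 192 + 384 = 1020.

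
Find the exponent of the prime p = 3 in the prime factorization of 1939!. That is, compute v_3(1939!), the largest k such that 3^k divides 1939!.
v_3(1939!) = 964

Legendre's formula: v_p(n!) = Σ_{k ≥ 1} ⌊n / p^k⌋. For p = 3, n = 1939, the terms are:
  ⌊1939/3^1⌋ = ⌊1939/3⌋ = 646
  ⌊1939/3^2⌋ = ⌊1939/9⌋ = 215
  ⌊1939/3^3⌋ = ⌊1939/27⌋ = 71
  ⌊1939/3^4⌋ = ⌊1939/81⌋ = 23
  ⌊1939/3^5⌋ = ⌊1939/243⌋ = 7
  ⌊1939/3^6⌋ = ⌊1939/729⌋ = 2
(the next term ⌊1939/3^7⌋ = 0, terminating the sum). Summing: v_3(1939!) = 646 + 215 + 71 + 23 + 7 + 2 = 964.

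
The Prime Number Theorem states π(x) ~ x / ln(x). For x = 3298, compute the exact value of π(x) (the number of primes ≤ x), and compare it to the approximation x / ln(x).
π(3298) = 462;  x/ln(x) ≈ 407.11;  relative error ≈ 11.88%.

Directly count primes up to 3298: π(3298) = 462. The PNT approximation gives 3298/ln(3298) ≈ 3298/8.10107 ≈ 407.11. Relative error (π(x) − x/ln(x)) / π(x) ≈ 11.88%; the approximation is known to undercount slightly (Li(x) is a better estimate).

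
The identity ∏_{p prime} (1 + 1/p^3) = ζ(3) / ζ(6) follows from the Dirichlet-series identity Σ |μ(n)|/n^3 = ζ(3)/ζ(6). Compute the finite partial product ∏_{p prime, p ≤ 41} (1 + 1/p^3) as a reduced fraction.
∏ = 19748514390846878817381777408/16714921165084221808965643495

The primes p ≤ 41 are [2, 3, 5, 7, 11, 13, 17, 19, 23, 29, 31, 37, 41]. For each, (1 + 1/p^3) = (p^3 + 1)/p^3. Multiplying these fractions over p ∈ [2, 3, 5, 7, 11, 13, 17, 19, 23, 29, 31, 37, 41] gives 19748514390846878817381777408/16714921165084221808965643495. (In the limit P → ∞ this tends to ζ(3)/ζ(6).)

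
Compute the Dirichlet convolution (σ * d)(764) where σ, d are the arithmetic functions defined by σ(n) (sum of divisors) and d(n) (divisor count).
(σ * d)(764) = 3104

Divisors of 764: [1, 2, 4, 191, 382, 764]. For each d | 764:
  d = 1: σ(1) · d(764/1) = 1 · 6 = 6
  d = 2: σ(2) · d(764/2) = 3 · 4 = 12
  d = 4: σ(4) · d(764/4) = 7 · 2 = 14
  d = 191: σ(191) · d(764/191) = 192 · 3 = 576
  d = 382: σ(382) · d(764/382) = 576 · 2 = 1152
  d = 764: σ(764) · d(764/764) = 1344 · 1 = 1344
Summing: (σ * d)(764) = 6 + 12 + 14 + 576 + 1152 + 1344 = 3104.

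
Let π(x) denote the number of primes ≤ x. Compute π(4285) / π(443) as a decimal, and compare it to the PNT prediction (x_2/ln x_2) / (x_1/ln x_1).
π(4285)/π(443) = 588/86 ≈ 6.8372;  PNT prediction ≈ 7.0480.

π(443) = 86 and π(4285) = 588, so π(4285)/π(443) ≈ 6.8372. The PNT-predicted ratio is (4285/ln(4285)) / (443/ln(443)) ≈ 7.0480. The two agree to within a few percent, as expected.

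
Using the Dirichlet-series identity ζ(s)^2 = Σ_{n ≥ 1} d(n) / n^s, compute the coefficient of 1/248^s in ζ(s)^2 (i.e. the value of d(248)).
d(248) = 8

ζ(s)^2 = (Σ 1/m^s)(Σ 1/k^s). The coefficient of 1/n^s in the product is the number of ordered pairs (m, k) with mk = n, which equals d(n). For n = 248, divisors are [1, 2, 4, 8, 31, 62, 124, 248], so d(248) = 8.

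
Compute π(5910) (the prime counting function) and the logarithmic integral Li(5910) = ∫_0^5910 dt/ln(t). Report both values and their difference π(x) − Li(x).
π(5910) = 777;  Li(5910) ≈ 790.06;  π(x) − Li(x) ≈ -13.06.

Direct count of primes ≤ 5910 gives π(5910) = 777. Numerical evaluation of the logarithmic integral gives Li(5910) ≈ 790.06. The difference π(x) − Li(x) ≈ -13.06 is typically negative for small/moderate x (Li(x) overestimates), though Littlewood's theorem shows this sign changes infinitely often.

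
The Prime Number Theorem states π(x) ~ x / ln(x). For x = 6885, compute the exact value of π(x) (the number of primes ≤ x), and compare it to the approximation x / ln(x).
π(6885) = 886;  x/ln(x) ≈ 779.10;  relative error ≈ 12.07%.

Directly count primes up to 6885: π(6885) = 886. The PNT approximation gives 6885/ln(6885) ≈ 6885/8.83710 ≈ 779.10. Relative error (π(x) − x/ln(x)) / π(x) ≈ 12.07%; the approximation is known to undercount slightly (Li(x) is a better estimate).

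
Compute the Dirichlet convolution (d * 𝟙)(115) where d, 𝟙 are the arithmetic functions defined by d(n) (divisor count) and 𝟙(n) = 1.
(d * 𝟙)(115) = 9

Divisors of 115: [1, 5, 23, 115]. For each d | 115:
  d = 1: d(1) · 𝟙(115/1) = 1 · 1 = 1
  d = 5: d(5) · 𝟙(115/5) = 2 · 1 = 2
  d = 23: d(23) · 𝟙(115/23) = 2 · 1 = 2
  d = 115: d(115) · 𝟙(115/115) = 4 · 1 = 4
Summing: (d * 𝟙)(115) = 1 + 2 + 2 + 4 = 9.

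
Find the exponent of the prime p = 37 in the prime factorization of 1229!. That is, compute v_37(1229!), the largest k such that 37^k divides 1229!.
v_37(1229!) = 33

Legendre's formula: v_p(n!) = Σ_{k ≥ 1} ⌊n / p^k⌋. For p = 37, n = 1229, the terms are:
  ⌊1229/37^1⌋ = ⌊1229/37⌋ = 33
(the next term ⌊1229/37^2⌋ = 0, terminating the sum). Summing: v_37(1229!) = 33 = 33.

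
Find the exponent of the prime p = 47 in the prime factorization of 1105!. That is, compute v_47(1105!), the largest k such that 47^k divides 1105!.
v_47(1105!) = 23

Legendre's formula: v_p(n!) = Σ_{k ≥ 1} ⌊n / p^k⌋. For p = 47, n = 1105, the terms are:
  ⌊1105/47^1⌋ = ⌊1105/47⌋ = 23
(the next term ⌊1105/47^2⌋ = 0, terminating the sum). Summing: v_47(1105!) = 23 = 23.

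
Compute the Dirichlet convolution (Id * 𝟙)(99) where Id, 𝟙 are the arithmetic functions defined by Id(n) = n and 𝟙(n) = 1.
(Id * 𝟙)(99) = 156

Divisors of 99: [1, 3, 9, 11, 33, 99]. For each d | 99:
  d = 1: Id(1) · 𝟙(99/1) = 1 · 1 = 1
  d = 3: Id(3) · 𝟙(99/3) = 3 · 1 = 3
  d = 9: Id(9) · 𝟙(99/9) = 9 · 1 = 9
  d = 11: Id(11) · 𝟙(99/11) = 11 · 1 = 11
  d = 33: Id(33) · 𝟙(99/33) = 33 · 1 = 33
  d = 99: Id(99) · 𝟙(99/99) = 99 · 1 = 99
Summing: (Id * 𝟙)(99) = 1 + 3 + 9 + 11 + 33 + 99 = 156.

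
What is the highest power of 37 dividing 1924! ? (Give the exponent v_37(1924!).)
v_37(1924!) = 53

Legendre's formula: v_p(n!) = Σ_{k ≥ 1} ⌊n / p^k⌋. For p = 37, n = 1924, the terms are:
  ⌊1924/37^1⌋ = ⌊1924/37⌋ = 52
  ⌊1924/37^2⌋ = ⌊1924/1369⌋ = 1
(the next term ⌊1924/37^3⌋ = 0, terminating the sum). Summing: v_37(1924!) = 52 + 1 = 53.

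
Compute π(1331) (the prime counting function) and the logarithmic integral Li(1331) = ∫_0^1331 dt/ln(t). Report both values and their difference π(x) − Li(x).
π(1331) = 217;  Li(1331) ≈ 224.52;  π(x) − Li(x) ≈ -7.52.

Direct count of primes ≤ 1331 gives π(1331) = 217. Numerical evaluation of the logarithmic integral gives Li(1331) ≈ 224.52. The difference π(x) − Li(x) ≈ -7.52 is typically negative for small/moderate x (Li(x) overestimates), though Littlewood's theorem shows this sign changes infinitely often.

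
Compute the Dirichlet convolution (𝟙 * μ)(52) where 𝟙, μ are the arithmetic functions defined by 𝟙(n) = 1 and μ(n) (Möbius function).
(𝟙 * μ)(52) = 0

Divisors of 52: [1, 2, 4, 13, 26, 52]. For each d | 52:
  d = 1: 𝟙(1) · μ(52/1) = 1 · 0 = 0
  d = 2: 𝟙(2) · μ(52/2) = 1 · 1 = 1
  d = 4: 𝟙(4) · μ(52/4) = 1 · -1 = -1
  d = 13: 𝟙(13) · μ(52/13) = 1 · 0 = 0
  d = 26: 𝟙(26) · μ(52/26) = 1 · -1 = -1
  d = 52: 𝟙(52) · μ(52/52) = 1 · 1 = 1
Summing: (𝟙 * μ)(52) = 0 + 1 + -1 + 0 + -1 + 1 = 0.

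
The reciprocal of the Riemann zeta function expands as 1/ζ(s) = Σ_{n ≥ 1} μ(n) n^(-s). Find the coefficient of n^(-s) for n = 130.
μ(130) = -1

Factor n = 130 = 2 · 5 · 13. μ(n) = 0 if any exponent ≥ 2 (not squarefree); otherwise μ(n) = (−1)^{ω(n)} where ω(n) is the number of distinct prime factors. Applying: μ(130) = -1.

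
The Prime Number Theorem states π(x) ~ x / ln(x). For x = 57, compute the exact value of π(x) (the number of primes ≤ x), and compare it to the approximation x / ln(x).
π(57) = 16;  x/ln(x) ≈ 14.10;  relative error ≈ 11.89%.

Directly count primes up to 57: π(57) = 16. The PNT approximation gives 57/ln(57) ≈ 57/4.04305 ≈ 14.10. Relative error (π(x) − x/ln(x)) / π(x) ≈ 11.89%; the approximation is known to undercount slightly (Li(x) is a better estimate).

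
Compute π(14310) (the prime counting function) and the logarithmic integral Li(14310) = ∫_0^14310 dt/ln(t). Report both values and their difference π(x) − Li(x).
π(14310) = 1678;  Li(14310) ≈ 1704.69;  π(x) − Li(x) ≈ -26.69.

Direct count of primes ≤ 14310 gives π(14310) = 1678. Numerical evaluation of the logarithmic integral gives Li(14310) ≈ 1704.69. The difference π(x) − Li(x) ≈ -26.69 is typically negative for small/moderate x (Li(x) overestimates), though Littlewood's theorem shows this sign changes infinitely often.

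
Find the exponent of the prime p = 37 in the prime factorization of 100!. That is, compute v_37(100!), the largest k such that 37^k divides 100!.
v_37(100!) = 2

Legendre's formula: v_p(n!) = Σ_{k ≥ 1} ⌊n / p^k⌋. For p = 37, n = 100, the terms are:
  ⌊100/37^1⌋ = ⌊100/37⌋ = 2
(the next term ⌊100/37^2⌋ = 0, terminating the sum). Summing: v_37(100!) = 2 = 2.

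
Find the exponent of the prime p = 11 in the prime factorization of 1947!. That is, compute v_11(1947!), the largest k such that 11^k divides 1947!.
v_11(1947!) = 194

Legendre's formula: v_p(n!) = Σ_{k ≥ 1} ⌊n / p^k⌋. For p = 11, n = 1947, the terms are:
  ⌊1947/11^1⌋ = ⌊1947/11⌋ = 177
  ⌊1947/11^2⌋ = ⌊1947/121⌋ = 16
  ⌊1947/11^3⌋ = ⌊1947/1331⌋ = 1
(the next term ⌊1947/11^4⌋ = 0, terminating the sum). Summing: v_11(1947!) = 177 + 16 + 1 = 194.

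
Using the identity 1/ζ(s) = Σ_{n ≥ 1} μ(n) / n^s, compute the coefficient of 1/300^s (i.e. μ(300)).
μ(300) = 0

Factor n = 300 = 2^2 · 3 · 5^2. μ(n) = 0 if any exponent ≥ 2 (not squarefree); otherwise μ(n) = (−1)^{ω(n)} where ω(n) is the number of distinct prime factors. Applying: μ(300) = 0.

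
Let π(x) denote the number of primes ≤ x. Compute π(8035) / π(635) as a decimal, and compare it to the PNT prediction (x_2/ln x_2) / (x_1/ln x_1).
π(8035)/π(635) = 1010/115 ≈ 8.7826;  PNT prediction ≈ 9.0820.

π(635) = 115 and π(8035) = 1010, so π(8035)/π(635) ≈ 8.7826. The PNT-predicted ratio is (8035/ln(8035)) / (635/ln(635)) ≈ 9.0820. The two agree to within a few percent, as expected.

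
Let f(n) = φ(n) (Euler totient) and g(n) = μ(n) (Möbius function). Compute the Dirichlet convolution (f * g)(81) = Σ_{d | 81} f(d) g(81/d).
(φ * μ)(81) = 36

Divisors of 81: [1, 3, 9, 27, 81]. For each d | 81:
  d = 1: φ(1) · μ(81/1) = 1 · 0 = 0
  d = 3: φ(3) · μ(81/3) = 2 · 0 = 0
  d = 9: φ(9) · μ(81/9) = 6 · 0 = 0
  d = 27: φ(27) · μ(81/27) = 18 · -1 = -18
  d = 81: φ(81) · μ(81/81) = 54 · 1 = 54
Summing: (φ * μ)(81) = 0 + 0 + 0 + -18 + 54 = 36.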